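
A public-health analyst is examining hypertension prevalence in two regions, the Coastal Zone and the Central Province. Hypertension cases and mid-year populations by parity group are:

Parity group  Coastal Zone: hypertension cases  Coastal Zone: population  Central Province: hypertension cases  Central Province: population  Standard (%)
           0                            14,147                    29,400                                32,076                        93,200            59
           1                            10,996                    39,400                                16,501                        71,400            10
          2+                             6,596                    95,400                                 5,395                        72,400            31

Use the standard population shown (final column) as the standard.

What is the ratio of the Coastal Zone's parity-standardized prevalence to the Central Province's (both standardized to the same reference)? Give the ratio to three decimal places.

1.337

Parity-specific rates per 1,000 for the Coastal Zone: 481.190, 279.086, 69.140.
For the Central Province: 344.163, 231.106, 74.517.
Standard weights: 0.59, 0.10, 0.31.
The Coastal Zone: 0.5900×481.190 + 0.1000×279.086 + 0.3100×69.140 = 333.2446 per 1,000.
The Central Province: 0.5900×344.163 + 0.1000×231.106 + 0.3100×74.517 = 249.2670 per 1,000.
Ratio = 333.2446 ÷ 249.2670 = 1.33690.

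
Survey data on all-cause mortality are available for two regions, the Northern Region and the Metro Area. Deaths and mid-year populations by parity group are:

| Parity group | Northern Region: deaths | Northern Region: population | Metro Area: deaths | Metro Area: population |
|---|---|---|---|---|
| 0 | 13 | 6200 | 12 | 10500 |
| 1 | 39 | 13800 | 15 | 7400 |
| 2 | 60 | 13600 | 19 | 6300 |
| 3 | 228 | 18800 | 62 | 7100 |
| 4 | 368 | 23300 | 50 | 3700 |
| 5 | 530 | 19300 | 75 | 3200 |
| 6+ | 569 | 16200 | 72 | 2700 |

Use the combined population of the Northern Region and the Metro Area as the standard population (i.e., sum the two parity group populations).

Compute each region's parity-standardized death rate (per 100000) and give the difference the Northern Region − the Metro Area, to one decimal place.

302.8

Parity-specific rates per 100000 for the Northern Region: 209.68, 282.61, 441.18, 1212.77, 1579.40, 2746.11, 3512.35.
For the Metro Area: 114.29, 202.70, 301.59, 873.24, 1351.35, 2343.75, 2666.67.
Combined standard total = 152100; weights = 0.1098, 0.1394, 0.1308, 0.1703, 0.1775, 0.1479, 0.1243.
The Northern Region: 0.1098×209.68 + 0.1394×282.61 + 0.1308×441.18 + 0.1703×1212.77 + 0.1775×1579.40 + 0.1479×2746.11 + 0.1243×3512.35 = 1449.6886 per 100000.
The Metro Area: 0.1098×114.29 + 0.1394×202.70 + 0.1308×301.59 + 0.1703×873.24 + 0.1775×1351.35 + 0.1479×2343.75 + 0.1243×2666.67 = 1146.9114 per 100000.
Difference = 1449.6886 − 1146.9114 = 302.7773.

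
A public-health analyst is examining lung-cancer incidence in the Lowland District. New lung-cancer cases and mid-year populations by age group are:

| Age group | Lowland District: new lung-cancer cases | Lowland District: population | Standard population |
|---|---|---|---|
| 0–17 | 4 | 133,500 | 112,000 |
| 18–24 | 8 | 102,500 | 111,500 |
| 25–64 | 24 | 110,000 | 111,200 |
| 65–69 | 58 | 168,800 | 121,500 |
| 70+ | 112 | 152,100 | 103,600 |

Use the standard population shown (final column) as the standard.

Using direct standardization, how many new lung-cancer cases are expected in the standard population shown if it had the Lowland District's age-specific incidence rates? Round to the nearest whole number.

Age-specific rates per 100,000 for the Lowland District: 3.00, 7.80, 21.82, 34.36, 73.64.
Expected new lung-cancer cases = Σ (standard pop × age-specific rate ÷ 100,000)
= 112,000×3.00/100,000 + 111,500×7.80/100,000 + 111,200×21.82/100,000 + 121,500×34.36/100,000 + 103,600×73.64/100,000
= 3.36 + 8.70 + 24.26 + 41.75 + 76.29 = 154.35.

154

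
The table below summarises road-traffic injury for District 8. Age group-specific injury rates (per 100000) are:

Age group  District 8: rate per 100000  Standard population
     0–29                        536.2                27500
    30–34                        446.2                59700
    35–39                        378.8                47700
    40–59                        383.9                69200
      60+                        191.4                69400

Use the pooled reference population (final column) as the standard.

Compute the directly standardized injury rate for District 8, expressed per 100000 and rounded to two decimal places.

363.08

Standard total = 273500; weights = 0.1005, 0.2183, 0.1744, 0.2530, 0.2537.
Standardized rate: 0.1005×536.2 + 0.2183×446.2 + 0.1744×378.8 + 0.2530×383.9 + 0.2537×191.4 = 363.0766 per 100000.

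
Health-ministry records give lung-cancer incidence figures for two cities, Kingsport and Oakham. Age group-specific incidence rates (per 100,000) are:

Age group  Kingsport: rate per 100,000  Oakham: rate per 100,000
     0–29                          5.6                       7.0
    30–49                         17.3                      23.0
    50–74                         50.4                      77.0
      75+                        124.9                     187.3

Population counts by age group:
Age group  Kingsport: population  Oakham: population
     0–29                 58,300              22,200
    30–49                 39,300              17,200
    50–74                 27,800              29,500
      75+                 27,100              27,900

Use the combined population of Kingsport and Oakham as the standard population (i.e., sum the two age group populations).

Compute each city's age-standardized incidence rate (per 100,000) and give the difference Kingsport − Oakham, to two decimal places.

-21.62

Combined standard total = 249,300; weights = 0.3229, 0.2266, 0.2298, 0.2206.
Kingsport: 0.3229×5.6 + 0.2266×17.3 + 0.2298×50.4 + 0.2206×124.9 = 44.8683 per 100,000.
Oakham: 0.3229×7.0 + 0.2266×23.0 + 0.2298×77.0 + 0.2206×187.3 = 66.4926 per 100,000.
Difference = 44.8683 − 66.4926 = -21.6243.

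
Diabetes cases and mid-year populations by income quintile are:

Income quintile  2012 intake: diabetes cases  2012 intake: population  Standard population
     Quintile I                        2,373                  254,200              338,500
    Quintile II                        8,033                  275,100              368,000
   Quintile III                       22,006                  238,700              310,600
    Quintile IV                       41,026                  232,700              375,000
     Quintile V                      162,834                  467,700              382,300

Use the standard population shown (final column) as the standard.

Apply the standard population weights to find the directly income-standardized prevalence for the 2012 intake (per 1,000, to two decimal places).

Income-specific rates per 1,000 for the 2012 intake: 9.335, 29.200, 92.191, 176.304, 348.159.
Standard total = 1,774,400; weights = 0.1908, 0.2074, 0.1750, 0.2113, 0.2155.
Standardized rate: 0.1908×9.335 + 0.2074×29.200 + 0.1750×92.191 + 0.2113×176.304 + 0.2155×348.159 = 136.2463 per 1,000.

136.25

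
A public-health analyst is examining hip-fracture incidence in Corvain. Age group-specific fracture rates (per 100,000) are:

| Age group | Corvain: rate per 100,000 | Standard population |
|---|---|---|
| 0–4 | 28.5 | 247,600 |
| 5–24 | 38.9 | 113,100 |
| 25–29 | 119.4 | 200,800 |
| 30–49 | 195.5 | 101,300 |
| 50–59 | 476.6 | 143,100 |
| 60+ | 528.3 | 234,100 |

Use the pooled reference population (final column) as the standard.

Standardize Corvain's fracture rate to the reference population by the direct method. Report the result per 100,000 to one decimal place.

237.6

Standard total = 1,040,000; weights = 0.2381, 0.1087, 0.1931, 0.0974, 0.1376, 0.2251.
Standardized rate: 0.2381×28.5 + 0.1087×38.9 + 0.1931×119.4 + 0.0974×195.5 + 0.1376×476.6 + 0.2251×528.3 = 237.6080 per 100,000.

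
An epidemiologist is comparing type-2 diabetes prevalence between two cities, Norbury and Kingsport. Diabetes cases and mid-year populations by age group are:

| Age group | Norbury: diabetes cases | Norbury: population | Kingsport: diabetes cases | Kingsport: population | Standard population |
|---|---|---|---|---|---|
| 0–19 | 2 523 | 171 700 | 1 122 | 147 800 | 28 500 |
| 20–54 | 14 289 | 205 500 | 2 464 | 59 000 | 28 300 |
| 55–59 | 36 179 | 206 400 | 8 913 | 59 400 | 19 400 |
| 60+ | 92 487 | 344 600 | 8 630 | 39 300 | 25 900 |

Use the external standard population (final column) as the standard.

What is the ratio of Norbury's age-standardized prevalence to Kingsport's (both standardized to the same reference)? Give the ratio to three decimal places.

Age-specific rates per 1 000 for Norbury: 14.694, 69.533, 175.286, 268.389.
For Kingsport: 7.591, 41.763, 150.051, 219.593.
Standard total = 102 100; weights = 0.2791, 0.2772, 0.1900, 0.2537.
Norbury: 0.2791×14.694 + 0.2772×69.533 + 0.1900×175.286 + 0.2537×268.389 = 124.7639 per 1 000.
Kingsport: 0.2791×7.591 + 0.2772×41.763 + 0.1900×150.051 + 0.2537×219.593 = 97.9106 per 1 000.
Ratio = 124.7639 ÷ 97.9106 = 1.27426.

1.274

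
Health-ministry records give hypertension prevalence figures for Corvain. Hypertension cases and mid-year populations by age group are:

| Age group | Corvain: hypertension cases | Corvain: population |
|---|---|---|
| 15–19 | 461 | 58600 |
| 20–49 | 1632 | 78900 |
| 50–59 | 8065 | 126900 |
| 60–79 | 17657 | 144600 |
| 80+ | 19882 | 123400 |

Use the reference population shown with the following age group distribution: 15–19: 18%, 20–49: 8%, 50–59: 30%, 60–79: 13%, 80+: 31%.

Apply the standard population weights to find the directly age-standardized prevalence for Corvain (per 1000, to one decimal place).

Age-specific rates per 1000 for Corvain: 7.867, 20.684, 63.554, 122.109, 161.118.
Standard weights: 0.18, 0.08, 0.30, 0.13, 0.31.
Standardized rate: 0.1800×7.867 + 0.0800×20.684 + 0.3000×63.554 + 0.1300×122.109 + 0.3100×161.118 = 87.9579 per 1000.

88.0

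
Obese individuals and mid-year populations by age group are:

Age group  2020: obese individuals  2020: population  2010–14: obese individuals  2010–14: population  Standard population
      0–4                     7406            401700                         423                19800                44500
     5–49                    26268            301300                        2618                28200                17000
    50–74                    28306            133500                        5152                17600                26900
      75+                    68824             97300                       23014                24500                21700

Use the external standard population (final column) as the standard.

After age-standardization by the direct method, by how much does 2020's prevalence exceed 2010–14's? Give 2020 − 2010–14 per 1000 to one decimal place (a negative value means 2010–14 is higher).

-67.5

Age-specific rates per 1000 for 2020: 18.437, 87.182, 212.030, 707.338.
For 2010–14: 21.364, 92.837, 292.727, 939.347.
Standard total = 110100; weights = 0.4042, 0.1544, 0.2443, 0.1971.
2020: 0.4042×18.437 + 0.1544×87.182 + 0.2443×212.030 + 0.1971×707.338 = 212.1287 per 1000.
2010–14: 0.4042×21.364 + 0.1544×92.837 + 0.2443×292.727 + 0.1971×939.347 = 279.6285 per 1000.
Difference = 212.1287 − 279.6285 = -67.4998.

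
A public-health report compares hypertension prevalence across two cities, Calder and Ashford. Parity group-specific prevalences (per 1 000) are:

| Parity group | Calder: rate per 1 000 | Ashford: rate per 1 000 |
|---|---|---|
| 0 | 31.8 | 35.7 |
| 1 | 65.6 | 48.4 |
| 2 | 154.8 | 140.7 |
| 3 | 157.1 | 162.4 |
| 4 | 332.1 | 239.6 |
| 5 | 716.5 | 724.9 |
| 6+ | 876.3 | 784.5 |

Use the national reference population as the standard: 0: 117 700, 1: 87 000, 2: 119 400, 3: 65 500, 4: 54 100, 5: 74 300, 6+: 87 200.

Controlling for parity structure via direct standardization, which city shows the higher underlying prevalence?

Calder

Standard total = 605 200; weights = 0.1945, 0.1438, 0.1973, 0.1082, 0.0894, 0.1228, 0.1441.
Calder: 0.1945×31.8 + 0.1438×65.6 + 0.1973×154.8 + 0.1082×157.1 + 0.0894×332.1 + 0.1228×716.5 + 0.1441×876.3 = 307.0706 per 1 000.
Ashford: 0.1945×35.7 + 0.1438×48.4 + 0.1973×140.7 + 0.1082×162.4 + 0.0894×239.6 + 0.1228×724.9 + 0.1441×784.5 = 282.6839 per 1 000.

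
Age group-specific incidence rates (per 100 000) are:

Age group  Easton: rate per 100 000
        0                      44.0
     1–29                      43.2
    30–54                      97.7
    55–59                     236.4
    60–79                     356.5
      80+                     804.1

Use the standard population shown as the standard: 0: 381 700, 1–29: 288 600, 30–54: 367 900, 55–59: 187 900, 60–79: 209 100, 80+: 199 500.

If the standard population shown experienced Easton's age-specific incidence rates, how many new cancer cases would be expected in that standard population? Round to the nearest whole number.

Expected new cancer cases = Σ (standard pop × age-specific rate ÷ 100 000)
= 381 700×44.0/100 000 + 288 600×43.2/100 000 + 367 900×97.7/100 000 + 187 900×236.4/100 000 + 209 100×356.5/100 000 + 199 500×804.1/100 000
= 167.95 + 124.68 + 359.44 + 444.20 + 745.44 + 1604.18 = 3445.88.

3446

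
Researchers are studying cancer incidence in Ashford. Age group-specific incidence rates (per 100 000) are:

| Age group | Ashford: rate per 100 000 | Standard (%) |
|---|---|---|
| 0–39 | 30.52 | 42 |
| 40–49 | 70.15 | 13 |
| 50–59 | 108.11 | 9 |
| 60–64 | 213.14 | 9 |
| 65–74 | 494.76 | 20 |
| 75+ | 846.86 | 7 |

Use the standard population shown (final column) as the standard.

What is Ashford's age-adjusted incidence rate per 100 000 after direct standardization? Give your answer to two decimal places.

Standard weights: 0.42, 0.13, 0.09, 0.09, 0.20, 0.07.
Standardized rate: 0.4200×30.52 + 0.1300×70.15 + 0.0900×108.11 + 0.0900×213.14 + 0.2000×494.76 + 0.0700×846.86 = 209.0826 per 100 000.

209.08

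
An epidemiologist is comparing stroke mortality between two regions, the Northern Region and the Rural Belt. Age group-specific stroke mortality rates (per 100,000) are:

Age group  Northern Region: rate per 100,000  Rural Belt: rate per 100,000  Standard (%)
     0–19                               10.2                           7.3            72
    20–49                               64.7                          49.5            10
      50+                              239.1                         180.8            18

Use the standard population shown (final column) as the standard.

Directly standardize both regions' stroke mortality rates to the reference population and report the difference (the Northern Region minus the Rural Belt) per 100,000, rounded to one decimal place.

14.1

Standard weights: 0.72, 0.10, 0.18.
The Northern Region: 0.7200×10.2 + 0.1000×64.7 + 0.1800×239.1 = 56.8520 per 100,000.
The Rural Belt: 0.7200×7.3 + 0.1000×49.5 + 0.1800×180.8 = 42.7500 per 100,000.
Difference = 56.8520 − 42.7500 = 14.1020.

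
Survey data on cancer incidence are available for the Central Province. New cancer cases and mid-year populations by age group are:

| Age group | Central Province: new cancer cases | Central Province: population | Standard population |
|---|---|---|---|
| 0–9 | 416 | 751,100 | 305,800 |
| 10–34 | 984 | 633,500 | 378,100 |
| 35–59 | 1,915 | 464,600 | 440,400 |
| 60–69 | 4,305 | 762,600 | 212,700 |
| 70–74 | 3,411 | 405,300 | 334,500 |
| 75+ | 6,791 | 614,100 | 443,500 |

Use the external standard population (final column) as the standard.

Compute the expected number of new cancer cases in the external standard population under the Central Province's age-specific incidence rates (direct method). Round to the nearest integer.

Age-specific rates per 100,000 for the Central Province: 55.39, 155.33, 412.18, 564.52, 841.60, 1105.85.
Expected new cancer cases = Σ (standard pop × age-specific rate ÷ 100,000)
= 305,800×55.39/100,000 + 378,100×155.33/100,000 + 440,400×412.18/100,000 + 212,700×564.52/100,000 + 334,500×841.60/100,000 + 443,500×1105.85/100,000
= 169.37 + 587.29 + 1815.25 + 1200.73 + 2815.15 + 4904.43 = 11492.21.

11492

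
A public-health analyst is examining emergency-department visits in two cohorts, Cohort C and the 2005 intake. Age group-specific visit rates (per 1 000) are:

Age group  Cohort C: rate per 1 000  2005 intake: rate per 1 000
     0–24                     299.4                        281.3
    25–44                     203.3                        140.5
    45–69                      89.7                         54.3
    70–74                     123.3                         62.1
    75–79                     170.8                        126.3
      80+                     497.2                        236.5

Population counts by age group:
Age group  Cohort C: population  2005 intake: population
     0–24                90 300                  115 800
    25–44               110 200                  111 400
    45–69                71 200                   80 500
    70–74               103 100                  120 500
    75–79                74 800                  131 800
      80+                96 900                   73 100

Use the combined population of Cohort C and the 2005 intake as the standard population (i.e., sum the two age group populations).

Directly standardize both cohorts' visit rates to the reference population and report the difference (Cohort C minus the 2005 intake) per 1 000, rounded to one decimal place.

Combined standard total = 1 179 600; weights = 0.1747, 0.1879, 0.1286, 0.1896, 0.1751, 0.1441.
Cohort C: 0.1747×299.4 + 0.1879×203.3 + 0.1286×89.7 + 0.1896×123.3 + 0.1751×170.8 + 0.1441×497.2 = 226.9806 per 1 000.
The 2005 intake: 0.1747×281.3 + 0.1879×140.5 + 0.1286×54.3 + 0.1896×62.1 + 0.1751×126.3 + 0.1441×236.5 = 150.5020 per 1 000.
Difference = 226.9806 − 150.5020 = 76.4785.

76.5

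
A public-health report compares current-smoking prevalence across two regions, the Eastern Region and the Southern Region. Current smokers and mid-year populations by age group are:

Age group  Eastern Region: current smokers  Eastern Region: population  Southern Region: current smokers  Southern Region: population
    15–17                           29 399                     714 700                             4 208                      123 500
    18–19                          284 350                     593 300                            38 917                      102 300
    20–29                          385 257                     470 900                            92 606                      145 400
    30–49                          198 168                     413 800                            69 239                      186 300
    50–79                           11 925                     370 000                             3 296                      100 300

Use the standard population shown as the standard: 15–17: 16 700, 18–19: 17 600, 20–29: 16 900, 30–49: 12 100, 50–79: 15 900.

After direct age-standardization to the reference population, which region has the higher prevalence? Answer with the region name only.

Eastern Region

Age-specific rates per 1 000 for the Eastern Region: 41.135, 479.268, 818.129, 478.898, 32.230.
For the Southern Region: 34.073, 380.420, 636.905, 371.653, 32.861.
Standard total = 79 200; weights = 0.2109, 0.2222, 0.2134, 0.1528, 0.2008.
The Eastern Region: 0.2109×41.135 + 0.2222×479.268 + 0.2134×818.129 + 0.1528×478.898 + 0.2008×32.230 = 369.3886 per 1 000.
The Southern Region: 0.2109×34.073 + 0.2222×380.420 + 0.2134×636.905 + 0.1528×371.653 + 0.2008×32.861 = 291.0052 per 1 000.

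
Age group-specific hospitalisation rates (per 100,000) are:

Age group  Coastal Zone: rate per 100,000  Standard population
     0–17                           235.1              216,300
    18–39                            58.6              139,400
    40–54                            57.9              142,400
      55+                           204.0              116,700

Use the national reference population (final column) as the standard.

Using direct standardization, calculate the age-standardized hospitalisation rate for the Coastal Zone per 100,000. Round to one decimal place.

Standard total = 614,800; weights = 0.3518, 0.2267, 0.2316, 0.1898.
Standardized rate: 0.3518×235.1 + 0.2267×58.6 + 0.2316×57.9 + 0.1898×204.0 = 148.1339 per 100,000.

148.1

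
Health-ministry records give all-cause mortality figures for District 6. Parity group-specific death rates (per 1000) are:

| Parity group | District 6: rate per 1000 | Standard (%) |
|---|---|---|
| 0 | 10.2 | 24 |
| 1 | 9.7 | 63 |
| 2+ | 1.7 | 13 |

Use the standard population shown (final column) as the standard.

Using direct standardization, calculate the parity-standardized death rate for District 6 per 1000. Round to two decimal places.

Standard weights: 0.24, 0.63, 0.13.
Standardized rate: 0.2400×10.2 + 0.6300×9.7 + 0.1300×1.7 = 8.7800 per 1000.

8.78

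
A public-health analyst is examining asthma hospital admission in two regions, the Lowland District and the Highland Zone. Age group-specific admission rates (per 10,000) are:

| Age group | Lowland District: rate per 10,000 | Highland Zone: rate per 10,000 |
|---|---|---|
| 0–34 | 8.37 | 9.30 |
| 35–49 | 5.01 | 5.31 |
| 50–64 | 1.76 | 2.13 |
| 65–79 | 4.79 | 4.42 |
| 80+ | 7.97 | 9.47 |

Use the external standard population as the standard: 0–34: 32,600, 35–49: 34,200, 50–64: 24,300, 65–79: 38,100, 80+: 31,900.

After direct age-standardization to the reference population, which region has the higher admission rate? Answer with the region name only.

Highland Zone

Standard total = 161,100; weights = 0.2024, 0.2123, 0.1508, 0.2365, 0.1980.
The Lowland District: 0.2024×8.37 + 0.2123×5.01 + 0.1508×1.76 + 0.2365×4.79 + 0.1980×7.97 = 5.7338 per 10,000.
The Highland Zone: 0.2024×9.30 + 0.2123×5.31 + 0.1508×2.13 + 0.2365×4.42 + 0.1980×9.47 = 6.2510 per 10,000.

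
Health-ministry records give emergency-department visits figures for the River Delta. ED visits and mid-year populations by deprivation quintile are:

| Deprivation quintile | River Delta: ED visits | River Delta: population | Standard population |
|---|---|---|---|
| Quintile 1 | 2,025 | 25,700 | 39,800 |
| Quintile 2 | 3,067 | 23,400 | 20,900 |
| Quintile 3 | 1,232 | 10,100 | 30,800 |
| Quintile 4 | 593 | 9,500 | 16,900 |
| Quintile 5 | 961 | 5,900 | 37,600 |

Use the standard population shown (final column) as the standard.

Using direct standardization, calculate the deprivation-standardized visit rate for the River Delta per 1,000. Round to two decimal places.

Deprivation-specific rates per 1,000 for the River Delta: 78.794, 131.068, 121.980, 62.421, 162.881.
Standard total = 146,000; weights = 0.2726, 0.1432, 0.2110, 0.1158, 0.2575.
Standardized rate: 0.2726×78.794 + 0.1432×131.068 + 0.2110×121.980 + 0.1158×62.421 + 0.2575×162.881 = 115.1477 per 1,000.

115.15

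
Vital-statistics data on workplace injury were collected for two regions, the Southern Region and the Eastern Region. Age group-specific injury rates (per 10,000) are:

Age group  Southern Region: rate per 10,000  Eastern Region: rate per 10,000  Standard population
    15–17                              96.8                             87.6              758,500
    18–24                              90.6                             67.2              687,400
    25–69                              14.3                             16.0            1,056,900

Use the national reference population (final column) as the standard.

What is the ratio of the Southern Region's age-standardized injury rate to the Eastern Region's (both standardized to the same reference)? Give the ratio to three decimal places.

1.164

Standard total = 2,502,800; weights = 0.3031, 0.2747, 0.4223.
The Southern Region: 0.3031×96.8 + 0.2747×90.6 + 0.4223×14.3 = 60.2585 per 10,000.
The Eastern Region: 0.3031×87.6 + 0.2747×67.2 + 0.4223×16.0 = 51.7613 per 10,000.
Ratio = 60.2585 ÷ 51.7613 = 1.16416.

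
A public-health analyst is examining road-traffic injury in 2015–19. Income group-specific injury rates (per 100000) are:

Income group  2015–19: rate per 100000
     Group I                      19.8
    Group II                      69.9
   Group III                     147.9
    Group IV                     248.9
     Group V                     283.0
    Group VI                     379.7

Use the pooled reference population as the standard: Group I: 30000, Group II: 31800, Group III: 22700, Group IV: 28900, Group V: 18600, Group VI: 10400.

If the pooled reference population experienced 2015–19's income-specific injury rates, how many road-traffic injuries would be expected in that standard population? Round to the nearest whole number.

Expected road-traffic injuries = Σ (standard pop × income-specific rate ÷ 100000)
= 30000×19.8/100000 + 31800×69.9/100000 + 22700×147.9/100000 + 28900×248.9/100000 + 18600×283.0/100000 + 10400×379.7/100000
= 5.94 + 22.23 + 33.57 + 71.93 + 52.64 + 39.49 = 225.80.

226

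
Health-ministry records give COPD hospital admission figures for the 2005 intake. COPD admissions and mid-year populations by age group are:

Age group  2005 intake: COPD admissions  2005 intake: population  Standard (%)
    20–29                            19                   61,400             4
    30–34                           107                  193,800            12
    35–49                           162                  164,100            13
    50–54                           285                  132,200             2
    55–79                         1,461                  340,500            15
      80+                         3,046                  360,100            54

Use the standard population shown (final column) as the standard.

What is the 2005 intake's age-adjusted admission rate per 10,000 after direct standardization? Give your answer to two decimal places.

54.61

Age-specific rates per 10,000 for the 2005 intake: 3.09, 5.52, 9.87, 21.56, 42.91, 84.59.
Standard weights: 0.04, 0.12, 0.13, 0.02, 0.15, 0.54.
Standardized rate: 0.0400×3.09 + 0.1200×5.52 + 0.1300×9.87 + 0.0200×21.56 + 0.1500×42.91 + 0.5400×84.59 = 54.6143 per 10,000.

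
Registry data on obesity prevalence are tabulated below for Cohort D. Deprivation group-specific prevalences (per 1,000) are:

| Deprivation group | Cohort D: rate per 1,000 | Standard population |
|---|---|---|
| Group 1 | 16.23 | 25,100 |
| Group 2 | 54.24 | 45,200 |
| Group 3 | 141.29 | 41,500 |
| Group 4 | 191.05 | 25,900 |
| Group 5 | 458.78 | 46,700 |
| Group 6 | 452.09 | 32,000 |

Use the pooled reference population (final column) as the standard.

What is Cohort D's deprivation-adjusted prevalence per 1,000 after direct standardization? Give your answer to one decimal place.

Standard total = 216,400; weights = 0.1160, 0.2089, 0.1918, 0.1197, 0.2158, 0.1479.
Standardized rate: 0.1160×16.23 + 0.2089×54.24 + 0.1918×141.29 + 0.1197×191.05 + 0.2158×458.78 + 0.1479×452.09 = 229.0326 per 1,000.

229.0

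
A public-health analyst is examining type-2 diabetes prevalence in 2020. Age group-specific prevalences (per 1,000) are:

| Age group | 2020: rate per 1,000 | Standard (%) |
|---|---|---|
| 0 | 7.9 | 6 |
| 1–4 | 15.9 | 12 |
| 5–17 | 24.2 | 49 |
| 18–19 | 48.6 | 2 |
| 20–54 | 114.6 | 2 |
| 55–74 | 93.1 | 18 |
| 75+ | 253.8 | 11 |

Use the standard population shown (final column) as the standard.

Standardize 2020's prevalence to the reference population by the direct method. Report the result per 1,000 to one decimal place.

62.2

Standard weights: 0.06, 0.12, 0.49, 0.02, 0.02, 0.18, 0.11.
Standardized rate: 0.0600×7.9 + 0.1200×15.9 + 0.4900×24.2 + 0.0200×48.6 + 0.0200×114.6 + 0.1800×93.1 + 0.1100×253.8 = 62.1800 per 1,000.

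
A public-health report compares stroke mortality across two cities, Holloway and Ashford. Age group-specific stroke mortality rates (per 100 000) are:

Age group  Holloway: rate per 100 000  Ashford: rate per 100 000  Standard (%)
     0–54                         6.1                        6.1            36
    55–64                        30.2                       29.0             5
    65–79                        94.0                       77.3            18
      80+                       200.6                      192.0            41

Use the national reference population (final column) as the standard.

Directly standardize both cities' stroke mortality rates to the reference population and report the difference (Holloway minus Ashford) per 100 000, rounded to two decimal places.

6.59

Standard weights: 0.36, 0.05, 0.18, 0.41.
Holloway: 0.3600×6.1 + 0.0500×30.2 + 0.1800×94.0 + 0.4100×200.6 = 102.8720 per 100 000.
Ashford: 0.3600×6.1 + 0.0500×29.0 + 0.1800×77.3 + 0.4100×192.0 = 96.2800 per 100 000.
Difference = 102.8720 − 96.2800 = 6.5920.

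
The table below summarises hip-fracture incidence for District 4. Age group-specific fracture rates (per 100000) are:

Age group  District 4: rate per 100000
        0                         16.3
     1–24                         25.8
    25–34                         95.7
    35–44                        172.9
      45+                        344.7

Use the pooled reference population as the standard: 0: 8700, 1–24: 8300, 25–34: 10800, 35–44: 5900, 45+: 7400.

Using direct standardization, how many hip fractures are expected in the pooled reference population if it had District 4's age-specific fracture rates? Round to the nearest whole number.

Expected hip fractures = Σ (standard pop × age-specific rate ÷ 100000)
= 8700×16.3/100000 + 8300×25.8/100000 + 10800×95.7/100000 + 5900×172.9/100000 + 7400×344.7/100000
= 1.42 + 2.14 + 10.34 + 10.20 + 25.51 = 49.60.

50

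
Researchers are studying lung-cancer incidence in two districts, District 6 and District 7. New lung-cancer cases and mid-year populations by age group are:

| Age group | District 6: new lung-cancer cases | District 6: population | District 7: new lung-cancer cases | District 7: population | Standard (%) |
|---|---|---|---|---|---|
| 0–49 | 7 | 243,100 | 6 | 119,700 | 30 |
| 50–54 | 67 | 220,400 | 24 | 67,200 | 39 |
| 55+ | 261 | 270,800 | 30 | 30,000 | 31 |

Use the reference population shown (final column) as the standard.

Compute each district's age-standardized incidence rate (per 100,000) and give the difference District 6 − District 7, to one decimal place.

-3.8

Age-specific rates per 100,000 for District 6: 2.88, 30.40, 96.38.
For District 7: 5.01, 35.71, 100.00.
Standard weights: 0.30, 0.39, 0.31.
District 6: 0.3000×2.88 + 0.3900×30.40 + 0.3100×96.38 = 42.5977 per 100,000.
District 7: 0.3000×5.01 + 0.3900×35.71 + 0.3100×100.00 = 46.4323 per 100,000.
Difference = 42.5977 − 46.4323 = -3.8346.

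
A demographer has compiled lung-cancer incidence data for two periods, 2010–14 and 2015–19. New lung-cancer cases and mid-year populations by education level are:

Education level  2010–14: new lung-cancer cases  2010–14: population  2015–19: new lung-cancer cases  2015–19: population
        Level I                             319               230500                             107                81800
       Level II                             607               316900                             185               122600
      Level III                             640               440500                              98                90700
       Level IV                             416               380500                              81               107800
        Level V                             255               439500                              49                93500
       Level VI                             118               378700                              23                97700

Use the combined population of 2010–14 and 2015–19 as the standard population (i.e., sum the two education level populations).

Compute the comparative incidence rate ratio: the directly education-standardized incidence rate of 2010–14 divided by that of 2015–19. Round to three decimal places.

1.263

Education-specific rates per 100000 for 2010–14: 138.39, 191.54, 145.29, 109.33, 58.02, 31.16.
For 2015–19: 130.81, 150.90, 108.05, 75.14, 52.41, 23.54.
Combined standard total = 2780700; weights = 0.1123, 0.1581, 0.1910, 0.1756, 0.1917, 0.1713.
2010–14: 0.1123×138.39 + 0.1581×191.54 + 0.1910×145.29 + 0.1756×109.33 + 0.1917×58.02 + 0.1713×31.16 = 109.2302 per 100000.
2015–19: 0.1123×130.81 + 0.1581×150.90 + 0.1910×108.05 + 0.1756×75.14 + 0.1917×52.41 + 0.1713×23.54 = 86.4545 per 100000.
Ratio = 109.2302 ÷ 86.4545 = 1.26344.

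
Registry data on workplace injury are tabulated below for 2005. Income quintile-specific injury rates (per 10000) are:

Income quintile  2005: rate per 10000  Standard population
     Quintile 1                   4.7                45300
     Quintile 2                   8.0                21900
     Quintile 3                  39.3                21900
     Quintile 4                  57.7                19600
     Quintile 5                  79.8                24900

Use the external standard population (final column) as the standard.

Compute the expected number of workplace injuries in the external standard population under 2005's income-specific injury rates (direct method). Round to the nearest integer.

Expected workplace injuries = Σ (standard pop × income-specific rate ÷ 10000)
= 45300×4.7/10000 + 21900×8.0/10000 + 21900×39.3/10000 + 19600×57.7/10000 + 24900×79.8/10000
= 21.29 + 17.52 + 86.07 + 113.09 + 198.70 = 436.67.

437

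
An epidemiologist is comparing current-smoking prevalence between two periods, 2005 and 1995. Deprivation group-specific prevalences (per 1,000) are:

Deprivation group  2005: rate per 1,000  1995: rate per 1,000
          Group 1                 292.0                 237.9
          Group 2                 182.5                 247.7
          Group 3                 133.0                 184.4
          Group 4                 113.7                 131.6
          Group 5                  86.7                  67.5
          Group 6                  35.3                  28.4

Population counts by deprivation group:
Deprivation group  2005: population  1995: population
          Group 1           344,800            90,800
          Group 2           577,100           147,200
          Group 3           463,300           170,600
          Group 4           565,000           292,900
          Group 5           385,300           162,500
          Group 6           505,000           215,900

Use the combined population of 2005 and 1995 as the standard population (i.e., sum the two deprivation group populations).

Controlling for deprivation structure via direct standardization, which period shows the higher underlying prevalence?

Combined standard total = 3,920,400; weights = 0.1111, 0.1848, 0.1617, 0.2188, 0.1397, 0.1839.
2005: 0.1111×292.0 + 0.1848×182.5 + 0.1617×133.0 + 0.2188×113.7 + 0.1397×86.7 + 0.1839×35.3 = 131.1534 per 1,000.
1995: 0.1111×237.9 + 0.1848×247.7 + 0.1617×184.4 + 0.2188×131.6 + 0.1397×67.5 + 0.1839×28.4 = 145.4645 per 1,000.
The crude rates (134.87 vs 134.43) would put 2005 higher, but that reflects its deprivation composition; once standardized to a common deprivation structure, 1995 has the higher underlying rate.

1995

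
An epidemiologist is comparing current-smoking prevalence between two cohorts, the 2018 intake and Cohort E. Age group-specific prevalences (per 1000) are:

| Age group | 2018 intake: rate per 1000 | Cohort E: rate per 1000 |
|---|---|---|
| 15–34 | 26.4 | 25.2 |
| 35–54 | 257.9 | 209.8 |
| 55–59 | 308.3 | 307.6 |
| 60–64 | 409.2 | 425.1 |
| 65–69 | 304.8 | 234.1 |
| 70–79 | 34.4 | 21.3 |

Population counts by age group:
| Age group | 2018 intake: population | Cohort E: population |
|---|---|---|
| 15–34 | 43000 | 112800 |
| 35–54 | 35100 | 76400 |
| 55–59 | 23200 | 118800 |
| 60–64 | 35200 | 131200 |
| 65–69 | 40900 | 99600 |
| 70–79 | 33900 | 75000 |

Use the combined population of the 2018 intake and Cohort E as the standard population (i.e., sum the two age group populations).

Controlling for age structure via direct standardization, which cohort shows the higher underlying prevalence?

Combined standard total = 825100; weights = 0.1888, 0.1351, 0.1721, 0.2017, 0.1703, 0.1320.
The 2018 intake: 0.1888×26.4 + 0.1351×257.9 + 0.1721×308.3 + 0.2017×409.2 + 0.1703×304.8 + 0.1320×34.4 = 231.8616 per 1000.
Cohort E: 0.1888×25.2 + 0.1351×209.8 + 0.1721×307.6 + 0.2017×425.1 + 0.1703×234.1 + 0.1320×21.3 = 214.4532 per 1000.
The crude rates (214.75 vs 221.74) would put Cohort E higher, but that reflects its age composition; once standardized to a common age structure, the 2018 intake has the higher underlying rate.

2018 intake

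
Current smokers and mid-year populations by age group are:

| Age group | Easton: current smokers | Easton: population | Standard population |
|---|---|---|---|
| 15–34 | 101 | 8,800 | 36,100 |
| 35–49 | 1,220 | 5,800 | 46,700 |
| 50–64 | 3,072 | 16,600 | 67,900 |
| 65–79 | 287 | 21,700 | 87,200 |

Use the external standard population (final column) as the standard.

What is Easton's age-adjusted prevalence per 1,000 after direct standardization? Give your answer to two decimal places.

Age-specific rates per 1,000 for Easton: 11.477, 210.345, 185.060, 13.226.
Standard total = 237,900; weights = 0.1517, 0.1963, 0.2854, 0.3665.
Standardized rate: 0.1517×11.477 + 0.1963×210.345 + 0.2854×185.060 + 0.3665×13.226 = 100.6991 per 1,000.

100.70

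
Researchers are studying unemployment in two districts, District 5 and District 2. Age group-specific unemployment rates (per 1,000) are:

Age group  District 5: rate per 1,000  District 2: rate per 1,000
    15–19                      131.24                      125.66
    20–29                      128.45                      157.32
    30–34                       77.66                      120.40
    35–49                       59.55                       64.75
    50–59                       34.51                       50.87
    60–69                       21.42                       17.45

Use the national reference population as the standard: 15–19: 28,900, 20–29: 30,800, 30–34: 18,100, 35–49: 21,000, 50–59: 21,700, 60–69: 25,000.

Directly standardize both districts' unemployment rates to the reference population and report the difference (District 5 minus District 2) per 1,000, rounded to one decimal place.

-12.8

Standard total = 145,500; weights = 0.1986, 0.2117, 0.1244, 0.1443, 0.1491, 0.1718.
District 5: 0.1986×131.24 + 0.2117×128.45 + 0.1244×77.66 + 0.1443×59.55 + 0.1491×34.51 + 0.1718×21.42 = 80.3413 per 1,000.
District 2: 0.1986×125.66 + 0.2117×157.32 + 0.1244×120.40 + 0.1443×64.75 + 0.1491×50.87 + 0.1718×17.45 = 93.1694 per 1,000.
Difference = 80.3413 − 93.1694 = -12.8281.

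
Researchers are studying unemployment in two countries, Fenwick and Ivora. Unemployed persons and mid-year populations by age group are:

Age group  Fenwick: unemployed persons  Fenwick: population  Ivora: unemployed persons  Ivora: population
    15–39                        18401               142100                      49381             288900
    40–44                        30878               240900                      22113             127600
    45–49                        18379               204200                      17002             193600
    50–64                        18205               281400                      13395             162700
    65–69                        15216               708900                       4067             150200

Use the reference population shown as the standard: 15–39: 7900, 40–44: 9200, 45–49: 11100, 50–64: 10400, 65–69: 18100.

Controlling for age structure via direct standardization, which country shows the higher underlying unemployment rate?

Age-specific rates per 1000 for Fenwick: 129.493, 128.178, 90.005, 64.694, 21.464.
For Ivora: 170.928, 173.299, 87.820, 82.329, 27.077.
Standard total = 56700; weights = 0.1393, 0.1623, 0.1958, 0.1834, 0.3192.
Fenwick: 0.1393×129.493 + 0.1623×128.178 + 0.1958×90.005 + 0.1834×64.694 + 0.3192×21.464 = 75.1783 per 1000.
Ivora: 0.1393×170.928 + 0.1623×173.299 + 0.1958×87.820 + 0.1834×82.329 + 0.3192×27.077 = 92.8715 per 1000.

Ivora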